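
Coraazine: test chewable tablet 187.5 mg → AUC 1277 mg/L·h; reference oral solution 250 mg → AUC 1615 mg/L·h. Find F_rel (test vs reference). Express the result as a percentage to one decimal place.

F_rel = 105.4%

F_rel = (AUC_test/D_test) / (AUC_ref/D_ref)
      = (1277/187.5) / (1615/250)
      = 6.81067 / 6.46 = 1.0543 = 105.43%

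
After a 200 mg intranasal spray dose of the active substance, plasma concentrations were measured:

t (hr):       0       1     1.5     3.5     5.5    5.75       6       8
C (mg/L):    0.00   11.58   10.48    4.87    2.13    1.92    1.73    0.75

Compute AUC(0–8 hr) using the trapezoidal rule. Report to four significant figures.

Trapezoidal AUC_0→8:
  [0→1]: (0.00+11.58)/2 × 1 = 5.79
  [1→1.5]: (11.58+10.48)/2 × 0.5 = 5.515
  [1.5→3.5]: (10.48+4.87)/2 × 2 = 15.35
  [3.5→5.5]: (4.87+2.13)/2 × 2 = 7.0
  [5.5→5.75]: (2.13+1.92)/2 × 0.25 = 0.50625
  [5.75→6]: (1.92+1.73)/2 × 0.25 = 0.45625
  [6→8]: (1.73+0.75)/2 × 2 = 2.48
  Sum = 37.0975 mg/L·hr

AUC = 37.10 mg/L·hr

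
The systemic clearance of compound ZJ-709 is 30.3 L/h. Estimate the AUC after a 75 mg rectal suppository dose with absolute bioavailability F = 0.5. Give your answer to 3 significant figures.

AUC = 1.24 mg/L·h

AUC_0→∞ = F × Dose / CL
        = 0.5 × 75 / 30.3 = 1.23762 mg/L·h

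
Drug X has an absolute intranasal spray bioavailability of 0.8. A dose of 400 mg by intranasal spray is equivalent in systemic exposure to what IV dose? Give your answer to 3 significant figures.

D_iv = 320 mg

Systemic exposure from an extravascular dose = F × D_ev, so the equivalent IV dose is F × D_ev.
D_iv = F × D_ev = 0.8 × 400 = 320 mg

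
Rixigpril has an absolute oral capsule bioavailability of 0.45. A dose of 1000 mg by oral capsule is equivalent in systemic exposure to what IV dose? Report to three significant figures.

Systemic exposure from an extravascular dose = F × D_ev, so the equivalent IV dose is F × D_ev.
D_iv = F × D_ev = 0.45 × 1000 = 450 mg

D_iv = 450 mg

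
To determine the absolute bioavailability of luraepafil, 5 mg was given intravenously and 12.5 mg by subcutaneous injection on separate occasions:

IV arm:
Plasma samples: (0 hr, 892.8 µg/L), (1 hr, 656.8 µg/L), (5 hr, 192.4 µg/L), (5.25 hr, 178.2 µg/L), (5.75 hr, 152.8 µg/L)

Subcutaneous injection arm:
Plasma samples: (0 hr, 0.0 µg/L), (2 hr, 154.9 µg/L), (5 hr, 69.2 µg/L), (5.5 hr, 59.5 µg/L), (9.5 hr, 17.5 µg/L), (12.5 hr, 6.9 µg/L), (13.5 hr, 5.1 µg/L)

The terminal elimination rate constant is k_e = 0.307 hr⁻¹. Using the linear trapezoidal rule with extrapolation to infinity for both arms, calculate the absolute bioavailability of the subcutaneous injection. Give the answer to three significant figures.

Trapezoidal AUC_0→5.75 (IV):
  [0→1]: (892.8+656.8)/2 × 1 = 774.8
  [1→5]: (656.8+192.4)/2 × 4 = 1698.4
  [5→5.25]: (192.4+178.2)/2 × 0.25 = 46.325
  [5.25→5.75]: (178.2+152.8)/2 × 0.5 = 82.75
  Sum = 2602.275 µg/L·hr
IV tail: 152.8/0.307 = 497.720; AUC_iv,0→∞ = 2602.275 + 497.720 = 3099.995 µg/L·hr
Trapezoidal AUC_0→13.5 (subcutaneous injection):
  [0→2]: (0.0+154.9)/2 × 2 = 154.9
  [2→5]: (154.9+69.2)/2 × 3 = 336.15
  [5→5.5]: (69.2+59.5)/2 × 0.5 = 32.175
  [5.5→9.5]: (59.5+17.5)/2 × 4 = 154.0
  [9.5→12.5]: (17.5+6.9)/2 × 3 = 36.6
  [12.5→13.5]: (6.9+5.1)/2 × 1 = 6.0
  Sum = 719.825 µg/L·hr
subcutaneous injection tail: 5.1/0.307 = 16.612; AUC_ev,0→∞ = 719.825 + 16.612 = 736.437 µg/L·hr
F = (AUC_ev/D_ev)/(AUC_iv/D_iv) = (736.437/12.5)/(3099.995/5) = 58.91496/619.999 = 0.0950

F = 0.0950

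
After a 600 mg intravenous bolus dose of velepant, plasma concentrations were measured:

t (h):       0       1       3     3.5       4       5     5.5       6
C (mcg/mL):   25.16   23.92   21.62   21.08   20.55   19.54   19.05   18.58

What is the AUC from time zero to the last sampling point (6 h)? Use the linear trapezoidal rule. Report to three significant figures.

AUC = 130 mcg/mL·h

Trapezoidal AUC_0→6:
  [0→1]: (25.16+23.92)/2 × 1 = 24.54
  [1→3]: (23.92+21.62)/2 × 2 = 45.54
  [3→3.5]: (21.62+21.08)/2 × 0.5 = 10.675
  [3.5→4]: (21.08+20.55)/2 × 0.5 = 10.4075
  [4→5]: (20.55+19.54)/2 × 1 = 20.045
  [5→5.5]: (19.54+19.05)/2 × 0.5 = 9.6475
  [5.5→6]: (19.05+18.58)/2 × 0.5 = 9.4075
  Sum = 130.2625 mcg/mL·h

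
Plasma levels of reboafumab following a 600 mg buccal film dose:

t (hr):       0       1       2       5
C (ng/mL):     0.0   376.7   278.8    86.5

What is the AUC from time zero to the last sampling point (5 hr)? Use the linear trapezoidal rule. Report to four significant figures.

AUC = 1064 ng/mL·hr

Trapezoidal AUC_0→5:
  [0→1]: (0.0+376.7)/2 × 1 = 188.35
  [1→2]: (376.7+278.8)/2 × 1 = 327.75
  [2→5]: (278.8+86.5)/2 × 3 = 547.95
  Sum = 1064.05 ng/mL·hr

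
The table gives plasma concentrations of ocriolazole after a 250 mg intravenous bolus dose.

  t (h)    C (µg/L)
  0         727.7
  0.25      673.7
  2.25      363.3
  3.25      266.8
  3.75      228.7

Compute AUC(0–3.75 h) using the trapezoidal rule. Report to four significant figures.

Trapezoidal AUC_0→3.75:
  [0→0.25]: (727.7+673.7)/2 × 0.25 = 175.175
  [0.25→2.25]: (673.7+363.3)/2 × 2 = 1037.0
  [2.25→3.25]: (363.3+266.8)/2 × 1 = 315.05
  [3.25→3.75]: (266.8+228.7)/2 × 0.5 = 123.875
  Sum = 1651.1 µg/L·h

AUC = 1651 µg/L·h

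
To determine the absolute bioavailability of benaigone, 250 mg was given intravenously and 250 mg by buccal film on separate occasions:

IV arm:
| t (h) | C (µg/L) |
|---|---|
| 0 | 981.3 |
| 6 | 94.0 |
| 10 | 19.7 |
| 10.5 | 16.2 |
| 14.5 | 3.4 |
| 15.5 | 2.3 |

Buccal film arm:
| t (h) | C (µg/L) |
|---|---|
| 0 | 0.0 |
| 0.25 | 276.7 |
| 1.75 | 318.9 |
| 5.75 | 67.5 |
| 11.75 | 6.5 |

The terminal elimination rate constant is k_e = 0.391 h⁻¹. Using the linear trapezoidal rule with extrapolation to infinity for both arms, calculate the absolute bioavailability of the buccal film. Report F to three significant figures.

F = 0.425

Trapezoidal AUC_0→15.5 (IV):
  [0→6]: (981.3+94.0)/2 × 6 = 3225.9
  [6→10]: (94.0+19.7)/2 × 4 = 227.4
  [10→10.5]: (19.7+16.2)/2 × 0.5 = 8.975
  [10.5→14.5]: (16.2+3.4)/2 × 4 = 39.2
  [14.5→15.5]: (3.4+2.3)/2 × 1 = 2.85
  Sum = 3504.325 µg/L·h
IV tail: 2.3/0.391 = 5.882; AUC_iv,0→∞ = 3504.325 + 5.882 = 3510.207 µg/L·h
Trapezoidal AUC_0→11.75 (buccal film):
  [0→0.25]: (0.0+276.7)/2 × 0.25 = 34.5875
  [0.25→1.75]: (276.7+318.9)/2 × 1.5 = 446.7
  [1.75→5.75]: (318.9+67.5)/2 × 4 = 772.8
  [5.75→11.75]: (67.5+6.5)/2 × 6 = 222.0
  Sum = 1476.0875 µg/L·h
buccal film tail: 6.5/0.391 = 16.624; AUC_ev,0→∞ = 1476.0875 + 16.624 = 1492.7115 µg/L·h
F = (AUC_ev/D_ev)/(AUC_iv/D_iv) = (1492.7115/250)/(3510.207/250) = 5.970846/14.040828 = 0.4252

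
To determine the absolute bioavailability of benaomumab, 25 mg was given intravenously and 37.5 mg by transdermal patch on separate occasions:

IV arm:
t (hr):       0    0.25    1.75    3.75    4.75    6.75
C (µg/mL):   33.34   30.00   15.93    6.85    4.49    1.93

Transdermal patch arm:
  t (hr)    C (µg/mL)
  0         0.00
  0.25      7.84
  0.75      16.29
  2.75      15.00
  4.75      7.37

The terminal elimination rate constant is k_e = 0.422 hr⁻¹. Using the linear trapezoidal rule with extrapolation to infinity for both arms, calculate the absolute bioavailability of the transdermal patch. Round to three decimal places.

Trapezoidal AUC_0→6.75 (IV):
  [0→0.25]: (33.34+30.00)/2 × 0.25 = 7.9175
  [0.25→1.75]: (30.00+15.93)/2 × 1.5 = 34.4475
  [1.75→3.75]: (15.93+6.85)/2 × 2 = 22.78
  [3.75→4.75]: (6.85+4.49)/2 × 1 = 5.67
  [4.75→6.75]: (4.49+1.93)/2 × 2 = 6.42
  Sum = 77.235 µg/mL·hr
IV tail: 1.93/0.422 = 4.573; AUC_iv,0→∞ = 77.235 + 4.573 = 81.808 µg/mL·hr
Trapezoidal AUC_0→4.75 (transdermal patch):
  [0→0.25]: (0.00+7.84)/2 × 0.25 = 0.98
  [0.25→0.75]: (7.84+16.29)/2 × 0.5 = 6.0325
  [0.75→2.75]: (16.29+15.00)/2 × 2 = 31.29
  [2.75→4.75]: (15.00+7.37)/2 × 2 = 22.37
  Sum = 60.6725 µg/mL·hr
transdermal patch tail: 7.37/0.422 = 17.464; AUC_ev,0→∞ = 60.6725 + 17.464 = 78.1365 µg/mL·hr
F = (AUC_ev/D_ev)/(AUC_iv/D_iv) = (78.1365/37.5)/(81.808/25) = 2.08364/3.27232 = 0.6367

F = 0.637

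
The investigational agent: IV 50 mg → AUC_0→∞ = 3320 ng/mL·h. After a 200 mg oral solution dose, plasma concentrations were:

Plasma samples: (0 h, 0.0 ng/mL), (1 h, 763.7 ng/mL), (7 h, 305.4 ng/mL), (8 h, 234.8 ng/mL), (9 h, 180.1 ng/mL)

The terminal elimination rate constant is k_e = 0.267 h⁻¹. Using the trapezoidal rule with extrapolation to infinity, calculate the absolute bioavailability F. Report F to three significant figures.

F = 0.357

Trapezoidal AUC_0→9 (oral solution):
  [0→1]: (0.0+763.7)/2 × 1 = 381.85
  [1→7]: (763.7+305.4)/2 × 6 = 3207.3
  [7→8]: (305.4+234.8)/2 × 1 = 270.1
  [8→9]: (234.8+180.1)/2 × 1 = 207.45
  Sum = 4066.7 ng/mL·h
Tail: C_last/k_e = 180.1/0.267 = 674.532
AUC_0→∞ (oral solution) = 4066.7 + 674.532 = 4741.232 ng/mL·h
F = (AUC_ev/D_ev)/(AUC_iv/D_iv) = (4741.232/200)/(3320/50) = 23.70616/66.4 = 0.3570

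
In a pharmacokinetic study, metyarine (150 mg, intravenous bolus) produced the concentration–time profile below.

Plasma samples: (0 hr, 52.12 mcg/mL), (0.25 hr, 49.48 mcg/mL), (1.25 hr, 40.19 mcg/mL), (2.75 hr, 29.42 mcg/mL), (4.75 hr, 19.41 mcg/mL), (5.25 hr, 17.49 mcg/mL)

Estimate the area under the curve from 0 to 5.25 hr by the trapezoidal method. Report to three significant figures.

Trapezoidal AUC_0→5.25:
  [0→0.25]: (52.12+49.48)/2 × 0.25 = 12.7
  [0.25→1.25]: (49.48+40.19)/2 × 1 = 44.835
  [1.25→2.75]: (40.19+29.42)/2 × 1.5 = 52.2075
  [2.75→4.75]: (29.42+19.41)/2 × 2 = 48.83
  [4.75→5.25]: (19.41+17.49)/2 × 0.5 = 9.225
  Sum = 167.7975 mcg/mL·hr

AUC = 168 mcg/mL·hr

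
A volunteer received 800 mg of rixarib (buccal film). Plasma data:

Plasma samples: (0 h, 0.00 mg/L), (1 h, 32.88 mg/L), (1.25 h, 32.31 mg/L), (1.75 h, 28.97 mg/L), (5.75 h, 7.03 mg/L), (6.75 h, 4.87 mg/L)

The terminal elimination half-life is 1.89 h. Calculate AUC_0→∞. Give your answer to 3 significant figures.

AUC = 131 mg/L·h

Trapezoidal AUC_0→6.75:
  [0→1]: (0.00+32.88)/2 × 1 = 16.44
  [1→1.25]: (32.88+32.31)/2 × 0.25 = 8.14875
  [1.25→1.75]: (32.31+28.97)/2 × 0.5 = 15.32
  [1.75→5.75]: (28.97+7.03)/2 × 4 = 72.0
  [5.75→6.75]: (7.03+4.87)/2 × 1 = 5.95
  Sum = 117.85875 mg/L·h
k_e = ln2 / t½ = 0.693147 / 1.89 = 0.3667 h^-1
Extrapolated tail: C_last / k_e = 4.87 / 0.3667 = 13.281
AUC_0→∞ = 117.85875 + 13.281 = 131.13975 mg/L·h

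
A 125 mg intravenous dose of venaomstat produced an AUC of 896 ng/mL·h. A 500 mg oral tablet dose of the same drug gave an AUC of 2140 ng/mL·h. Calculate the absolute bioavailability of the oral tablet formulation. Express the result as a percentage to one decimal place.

F = (AUC_ev / D_ev) / (AUC_iv / D_iv)
  = (2140/500) / (896/125)
  = 4.28 / 7.168 = 0.5971
  = 59.71%

F = 59.7%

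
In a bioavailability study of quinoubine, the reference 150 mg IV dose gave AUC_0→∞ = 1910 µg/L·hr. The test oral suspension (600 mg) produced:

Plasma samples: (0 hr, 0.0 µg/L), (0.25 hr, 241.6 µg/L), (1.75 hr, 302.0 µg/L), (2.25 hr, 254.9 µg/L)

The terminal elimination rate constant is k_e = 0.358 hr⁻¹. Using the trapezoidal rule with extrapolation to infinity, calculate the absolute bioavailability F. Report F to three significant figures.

F = 0.169

Trapezoidal AUC_0→2.25 (oral suspension):
  [0→0.25]: (0.0+241.6)/2 × 0.25 = 30.2
  [0.25→1.75]: (241.6+302.0)/2 × 1.5 = 407.7
  [1.75→2.25]: (302.0+254.9)/2 × 0.5 = 139.225
  Sum = 577.125 µg/L·hr
Tail: C_last/k_e = 254.9/0.358 = 712.011
AUC_0→∞ (oral suspension) = 577.125 + 712.011 = 1289.136 µg/L·hr
F = (AUC_ev/D_ev)/(AUC_iv/D_iv) = (1289.136/600)/(1910/150) = 2.14856/12.7333 = 0.1687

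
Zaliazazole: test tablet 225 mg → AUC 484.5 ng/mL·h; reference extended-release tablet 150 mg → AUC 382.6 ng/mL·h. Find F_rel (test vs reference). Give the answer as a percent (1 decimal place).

F_rel = 84.4%

F_rel = (AUC_test/D_test) / (AUC_ref/D_ref)
      = (484.5/225) / (382.6/150)
      = 2.15333 / 2.55067 = 0.8442 = 84.42%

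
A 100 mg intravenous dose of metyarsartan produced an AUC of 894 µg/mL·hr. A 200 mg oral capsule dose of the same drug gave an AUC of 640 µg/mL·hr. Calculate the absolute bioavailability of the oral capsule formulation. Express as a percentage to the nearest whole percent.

F = (AUC_ev / D_ev) / (AUC_iv / D_iv)
  = (640/200) / (894/100)
  = 3.2 / 8.94 = 0.3579
  = 35.79%

F = 36%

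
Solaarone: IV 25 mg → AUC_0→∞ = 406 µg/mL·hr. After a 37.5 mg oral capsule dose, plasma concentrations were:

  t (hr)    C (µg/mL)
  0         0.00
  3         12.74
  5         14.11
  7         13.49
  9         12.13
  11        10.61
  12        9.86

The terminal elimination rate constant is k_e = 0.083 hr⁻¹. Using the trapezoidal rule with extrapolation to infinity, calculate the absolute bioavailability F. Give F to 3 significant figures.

Trapezoidal AUC_0→12 (oral capsule):
  [0→3]: (0.00+12.74)/2 × 3 = 19.11
  [3→5]: (12.74+14.11)/2 × 2 = 26.85
  [5→7]: (14.11+13.49)/2 × 2 = 27.6
  [7→9]: (13.49+12.13)/2 × 2 = 25.62
  [9→11]: (12.13+10.61)/2 × 2 = 22.74
  [11→12]: (10.61+9.86)/2 × 1 = 10.235
  Sum = 132.155 µg/mL·hr
Tail: C_last/k_e = 9.86/0.083 = 118.795
AUC_0→∞ (oral capsule) = 132.155 + 118.795 = 250.95 µg/mL·hr
F = (AUC_ev/D_ev)/(AUC_iv/D_iv) = (250.95/37.5)/(406/25) = 6.692/16.24 = 0.4121

F = 0.412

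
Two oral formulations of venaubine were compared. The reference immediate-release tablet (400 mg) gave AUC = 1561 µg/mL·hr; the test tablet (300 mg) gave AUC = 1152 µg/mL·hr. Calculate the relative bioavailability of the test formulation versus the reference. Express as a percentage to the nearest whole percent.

F_rel = 98%

F_rel = (AUC_test/D_test) / (AUC_ref/D_ref)
      = (1152/300) / (1561/400)
      = 3.84 / 3.9025 = 0.9840 = 98.40%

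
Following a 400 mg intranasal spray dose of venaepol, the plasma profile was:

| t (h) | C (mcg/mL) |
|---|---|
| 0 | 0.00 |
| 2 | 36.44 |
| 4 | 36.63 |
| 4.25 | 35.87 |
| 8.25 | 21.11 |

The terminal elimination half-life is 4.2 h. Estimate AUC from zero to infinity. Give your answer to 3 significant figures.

Trapezoidal AUC_0→8.25:
  [0→2]: (0.00+36.44)/2 × 2 = 36.44
  [2→4]: (36.44+36.63)/2 × 2 = 73.07
  [4→4.25]: (36.63+35.87)/2 × 0.25 = 9.0625
  [4.25→8.25]: (35.87+21.11)/2 × 4 = 113.96
  Sum = 232.5325 mcg/mL·h
k_e = ln2 / t½ = 0.693147 / 4.2 = 0.1650 h^-1
Extrapolated tail: C_last / k_e = 21.11 / 0.165 = 127.939
AUC_0→∞ = 232.5325 + 127.939 = 360.4715 mcg/mL·h

AUC = 360 mcg/mL·h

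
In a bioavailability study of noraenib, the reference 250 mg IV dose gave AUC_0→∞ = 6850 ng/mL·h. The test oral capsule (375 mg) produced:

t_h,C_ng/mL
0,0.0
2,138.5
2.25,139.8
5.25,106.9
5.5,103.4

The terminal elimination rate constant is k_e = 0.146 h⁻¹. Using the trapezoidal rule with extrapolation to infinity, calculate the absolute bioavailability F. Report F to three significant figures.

F = 0.124

Trapezoidal AUC_0→5.5 (oral capsule):
  [0→2]: (0.0+138.5)/2 × 2 = 138.5
  [2→2.25]: (138.5+139.8)/2 × 0.25 = 34.7875
  [2.25→5.25]: (139.8+106.9)/2 × 3 = 370.05
  [5.25→5.5]: (106.9+103.4)/2 × 0.25 = 26.2875
  Sum = 569.625 ng/mL·h
Tail: C_last/k_e = 103.4/0.146 = 708.219
AUC_0→∞ (oral capsule) = 569.625 + 708.219 = 1277.844 ng/mL·h
F = (AUC_ev/D_ev)/(AUC_iv/D_iv) = (1277.844/375)/(6850/250) = 3.407584/27.4 = 0.1244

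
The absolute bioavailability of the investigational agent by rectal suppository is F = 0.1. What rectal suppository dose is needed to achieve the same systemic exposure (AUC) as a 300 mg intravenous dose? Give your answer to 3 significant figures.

D_rectal = 3000 mg

For equal systemic exposure: F × D_ev = D_iv
D_ev = D_iv / F = 300 / 0.1 = 3000 mg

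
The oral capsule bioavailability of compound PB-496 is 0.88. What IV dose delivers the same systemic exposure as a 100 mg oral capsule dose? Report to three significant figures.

D_iv = 88.0 mg

Systemic exposure from an extravascular dose = F × D_ev, so the equivalent IV dose is F × D_ev.
D_iv = F × D_ev = 0.88 × 100 = 88 mg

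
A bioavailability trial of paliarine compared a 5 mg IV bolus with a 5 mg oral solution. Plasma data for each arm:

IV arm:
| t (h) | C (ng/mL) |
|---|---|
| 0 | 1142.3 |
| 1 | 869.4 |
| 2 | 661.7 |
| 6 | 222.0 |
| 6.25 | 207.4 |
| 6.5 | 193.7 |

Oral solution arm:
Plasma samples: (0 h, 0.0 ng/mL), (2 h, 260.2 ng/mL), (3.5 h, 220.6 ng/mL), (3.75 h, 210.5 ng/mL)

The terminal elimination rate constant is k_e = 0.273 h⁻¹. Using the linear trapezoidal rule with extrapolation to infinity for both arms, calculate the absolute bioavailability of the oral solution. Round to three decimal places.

F = 0.332

Trapezoidal AUC_0→6.5 (IV):
  [0→1]: (1142.3+869.4)/2 × 1 = 1005.85
  [1→2]: (869.4+661.7)/2 × 1 = 765.55
  [2→6]: (661.7+222.0)/2 × 4 = 1767.4
  [6→6.25]: (222.0+207.4)/2 × 0.25 = 53.675
  [6.25→6.5]: (207.4+193.7)/2 × 0.25 = 50.1375
  Sum = 3642.6125 ng/mL·h
IV tail: 193.7/0.273 = 709.524; AUC_iv,0→∞ = 3642.6125 + 709.524 = 4352.1365 ng/mL·h
Trapezoidal AUC_0→3.75 (oral solution):
  [0→2]: (0.0+260.2)/2 × 2 = 260.2
  [2→3.5]: (260.2+220.6)/2 × 1.5 = 360.6
  [3.5→3.75]: (220.6+210.5)/2 × 0.25 = 53.8875
  Sum = 674.6875 ng/mL·h
oral solution tail: 210.5/0.273 = 771.062; AUC_ev,0→∞ = 674.6875 + 771.062 = 1445.7495 ng/mL·h
F = (AUC_ev/D_ev)/(AUC_iv/D_iv) = (1445.7495/5)/(4352.1365/5) = 289.1499/870.4273 = 0.3322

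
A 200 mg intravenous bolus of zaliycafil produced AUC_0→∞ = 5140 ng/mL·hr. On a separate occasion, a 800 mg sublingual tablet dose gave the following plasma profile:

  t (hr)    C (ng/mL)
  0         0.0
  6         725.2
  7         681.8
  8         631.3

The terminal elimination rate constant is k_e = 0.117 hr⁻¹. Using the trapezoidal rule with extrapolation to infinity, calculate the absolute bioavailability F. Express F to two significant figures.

Trapezoidal AUC_0→8 (sublingual tablet):
  [0→6]: (0.0+725.2)/2 × 6 = 2175.6
  [6→7]: (725.2+681.8)/2 × 1 = 703.5
  [7→8]: (681.8+631.3)/2 × 1 = 656.55
  Sum = 3535.65 ng/mL·hr
Tail: C_last/k_e = 631.3/0.117 = 5395.726
AUC_0→∞ (sublingual tablet) = 3535.65 + 5395.726 = 8931.376 ng/mL·hr
F = (AUC_ev/D_ev)/(AUC_iv/D_iv) = (8931.376/800)/(5140/200) = 11.16422/25.7 = 0.4344

F = 0.43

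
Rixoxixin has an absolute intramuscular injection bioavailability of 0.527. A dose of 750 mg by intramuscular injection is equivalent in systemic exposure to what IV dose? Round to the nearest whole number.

D_iv = 395 mg

Systemic exposure from an extravascular dose = F × D_ev, so the equivalent IV dose is F × D_ev.
D_iv = F × D_ev = 0.527 × 750 = 395.25 mg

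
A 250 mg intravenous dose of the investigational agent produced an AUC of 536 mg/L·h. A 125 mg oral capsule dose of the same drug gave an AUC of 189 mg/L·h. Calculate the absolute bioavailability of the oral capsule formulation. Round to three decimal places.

F = 0.705

F = (AUC_ev / D_ev) / (AUC_iv / D_iv)
  = (189/125) / (536/250)
  = 1.512 / 2.144 = 0.7052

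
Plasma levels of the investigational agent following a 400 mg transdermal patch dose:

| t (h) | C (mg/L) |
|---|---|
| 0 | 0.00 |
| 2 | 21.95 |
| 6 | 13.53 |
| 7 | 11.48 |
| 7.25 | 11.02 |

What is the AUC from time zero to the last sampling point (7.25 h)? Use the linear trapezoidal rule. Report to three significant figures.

Trapezoidal AUC_0→7.25:
  [0→2]: (0.00+21.95)/2 × 2 = 21.95
  [2→6]: (21.95+13.53)/2 × 4 = 70.96
  [6→7]: (13.53+11.48)/2 × 1 = 12.505
  [7→7.25]: (11.48+11.02)/2 × 0.25 = 2.8125
  Sum = 108.2275 mg/L·h

AUC = 108 mg/L·h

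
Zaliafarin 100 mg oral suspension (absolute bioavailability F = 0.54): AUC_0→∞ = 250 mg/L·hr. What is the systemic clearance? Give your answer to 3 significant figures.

CL = 0.216 L/hr

CL = F × Dose / AUC_0→∞
   = 0.54 × 100 / 250 = 0.216 L/hr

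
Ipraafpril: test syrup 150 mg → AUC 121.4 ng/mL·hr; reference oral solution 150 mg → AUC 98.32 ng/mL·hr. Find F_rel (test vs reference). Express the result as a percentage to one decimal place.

F_rel = 123.5%

F_rel = (AUC_test/D_test) / (AUC_ref/D_ref)
      = (121.4/150) / (98.32/150)
      = 0.809333 / 0.655467 = 1.2347 = 123.47%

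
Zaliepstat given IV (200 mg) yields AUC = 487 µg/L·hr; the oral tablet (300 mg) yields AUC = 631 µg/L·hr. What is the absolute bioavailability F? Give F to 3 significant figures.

F = (AUC_ev / D_ev) / (AUC_iv / D_iv)
  = (631/300) / (487/200)
  = 2.10333 / 2.435 = 0.8638

F = 0.864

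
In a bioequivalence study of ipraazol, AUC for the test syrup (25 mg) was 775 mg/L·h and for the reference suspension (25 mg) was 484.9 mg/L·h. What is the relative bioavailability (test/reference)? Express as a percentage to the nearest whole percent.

F_rel = (AUC_test/D_test) / (AUC_ref/D_ref)
      = (775/25) / (484.9/25)
      = 31 / 19.396 = 1.5983 = 159.83%

F_rel = 160%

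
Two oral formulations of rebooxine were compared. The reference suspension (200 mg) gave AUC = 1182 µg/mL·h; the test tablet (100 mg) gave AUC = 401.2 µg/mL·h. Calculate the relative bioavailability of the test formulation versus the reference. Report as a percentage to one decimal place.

F_rel = (AUC_test/D_test) / (AUC_ref/D_ref)
      = (401.2/100) / (1182/200)
      = 4.012 / 5.91 = 0.6788 = 67.88%

F_rel = 67.9%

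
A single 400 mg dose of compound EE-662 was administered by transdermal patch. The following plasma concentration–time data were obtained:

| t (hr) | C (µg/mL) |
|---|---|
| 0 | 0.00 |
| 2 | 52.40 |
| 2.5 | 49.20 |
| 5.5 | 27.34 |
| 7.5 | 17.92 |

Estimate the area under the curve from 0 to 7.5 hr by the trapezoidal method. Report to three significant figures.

AUC = 238 µg/mL·hr

Trapezoidal AUC_0→7.5:
  [0→2]: (0.00+52.40)/2 × 2 = 52.4
  [2→2.5]: (52.40+49.20)/2 × 0.5 = 25.4
  [2.5→5.5]: (49.20+27.34)/2 × 3 = 114.81
  [5.5→7.5]: (27.34+17.92)/2 × 2 = 45.26
  Sum = 237.87 µg/mL·hr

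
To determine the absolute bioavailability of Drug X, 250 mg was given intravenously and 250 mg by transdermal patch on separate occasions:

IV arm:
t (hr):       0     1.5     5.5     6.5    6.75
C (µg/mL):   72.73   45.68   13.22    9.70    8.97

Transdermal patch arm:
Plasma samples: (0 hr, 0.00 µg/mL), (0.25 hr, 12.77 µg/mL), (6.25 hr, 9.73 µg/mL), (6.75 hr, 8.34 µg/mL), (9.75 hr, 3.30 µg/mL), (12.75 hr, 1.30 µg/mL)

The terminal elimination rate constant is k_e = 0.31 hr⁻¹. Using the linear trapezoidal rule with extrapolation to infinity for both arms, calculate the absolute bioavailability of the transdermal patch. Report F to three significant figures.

Trapezoidal AUC_0→6.75 (IV):
  [0→1.5]: (72.73+45.68)/2 × 1.5 = 88.8075
  [1.5→5.5]: (45.68+13.22)/2 × 4 = 117.8
  [5.5→6.5]: (13.22+9.70)/2 × 1 = 11.46
  [6.5→6.75]: (9.70+8.97)/2 × 0.25 = 2.33375
  Sum = 220.40125 µg/mL·hr
IV tail: 8.97/0.31 = 28.935; AUC_iv,0→∞ = 220.40125 + 28.935 = 249.33625 µg/mL·hr
Trapezoidal AUC_0→12.75 (transdermal patch):
  [0→0.25]: (0.00+12.77)/2 × 0.25 = 1.59625
  [0.25→6.25]: (12.77+9.73)/2 × 6 = 67.5
  [6.25→6.75]: (9.73+8.34)/2 × 0.5 = 4.5175
  [6.75→9.75]: (8.34+3.30)/2 × 3 = 17.46
  [9.75→12.75]: (3.30+1.30)/2 × 3 = 6.9
  Sum = 97.97375 µg/mL·hr
transdermal patch tail: 1.30/0.31 = 4.194; AUC_ev,0→∞ = 97.97375 + 4.194 = 102.16775 µg/mL·hr
F = (AUC_ev/D_ev)/(AUC_iv/D_iv) = (102.16775/250)/(249.33625/250) = 0.408671/0.997345 = 0.4098

F = 0.410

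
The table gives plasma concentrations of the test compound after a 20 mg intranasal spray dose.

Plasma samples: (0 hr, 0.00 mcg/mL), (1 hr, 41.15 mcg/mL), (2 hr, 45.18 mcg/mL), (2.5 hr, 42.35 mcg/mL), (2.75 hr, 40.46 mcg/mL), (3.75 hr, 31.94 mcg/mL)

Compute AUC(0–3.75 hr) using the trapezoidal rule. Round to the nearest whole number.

AUC = 132 mcg/mL·hr

Trapezoidal AUC_0→3.75:
  [0→1]: (0.00+41.15)/2 × 1 = 20.575
  [1→2]: (41.15+45.18)/2 × 1 = 43.165
  [2→2.5]: (45.18+42.35)/2 × 0.5 = 21.8825
  [2.5→2.75]: (42.35+40.46)/2 × 0.25 = 10.35125
  [2.75→3.75]: (40.46+31.94)/2 × 1 = 36.2
  Sum = 132.17375 mcg/mL·hr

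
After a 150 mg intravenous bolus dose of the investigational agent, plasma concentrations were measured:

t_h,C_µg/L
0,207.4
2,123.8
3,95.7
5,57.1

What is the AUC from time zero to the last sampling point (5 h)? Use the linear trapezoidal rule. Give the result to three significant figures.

AUC = 594 µg/L·h

Trapezoidal AUC_0→5:
  [0→2]: (207.4+123.8)/2 × 2 = 331.2
  [2→3]: (123.8+95.7)/2 × 1 = 109.75
  [3→5]: (95.7+57.1)/2 × 2 = 152.8
  Sum = 593.75 µg/L·h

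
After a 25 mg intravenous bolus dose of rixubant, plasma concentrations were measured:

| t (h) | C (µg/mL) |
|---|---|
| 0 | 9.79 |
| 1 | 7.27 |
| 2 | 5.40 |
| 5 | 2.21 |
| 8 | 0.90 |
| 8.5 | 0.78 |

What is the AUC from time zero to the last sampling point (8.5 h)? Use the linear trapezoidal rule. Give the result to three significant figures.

AUC = 31.4 µg/mL·h

Trapezoidal AUC_0→8.5:
  [0→1]: (9.79+7.27)/2 × 1 = 8.53
  [1→2]: (7.27+5.40)/2 × 1 = 6.335
  [2→5]: (5.40+2.21)/2 × 3 = 11.415
  [5→8]: (2.21+0.90)/2 × 3 = 4.665
  [8→8.5]: (0.90+0.78)/2 × 0.5 = 0.42
  Sum = 31.365 µg/mL·h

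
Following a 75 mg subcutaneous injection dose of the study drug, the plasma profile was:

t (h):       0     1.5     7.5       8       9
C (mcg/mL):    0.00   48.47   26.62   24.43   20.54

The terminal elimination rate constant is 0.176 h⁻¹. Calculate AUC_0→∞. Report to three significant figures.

Trapezoidal AUC_0→9:
  [0→1.5]: (0.00+48.47)/2 × 1.5 = 36.3525
  [1.5→7.5]: (48.47+26.62)/2 × 6 = 225.27
  [7.5→8]: (26.62+24.43)/2 × 0.5 = 12.7625
  [8→9]: (24.43+20.54)/2 × 1 = 22.485
  Sum = 296.87 mcg/mL·h
Extrapolated tail: C_last / k_e = 20.54 / 0.176 = 116.705
AUC_0→∞ = 296.87 + 116.705 = 413.575 mcg/mL·h

AUC = 414 mcg/mL·h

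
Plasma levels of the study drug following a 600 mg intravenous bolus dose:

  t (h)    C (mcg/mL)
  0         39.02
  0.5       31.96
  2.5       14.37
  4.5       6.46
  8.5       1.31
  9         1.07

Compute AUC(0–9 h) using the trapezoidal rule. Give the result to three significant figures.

AUC = 101 mcg/mL·h

Trapezoidal AUC_0→9:
  [0→0.5]: (39.02+31.96)/2 × 0.5 = 17.745
  [0.5→2.5]: (31.96+14.37)/2 × 2 = 46.33
  [2.5→4.5]: (14.37+6.46)/2 × 2 = 20.83
  [4.5→8.5]: (6.46+1.31)/2 × 4 = 15.54
  [8.5→9]: (1.31+1.07)/2 × 0.5 = 0.595
  Sum = 101.04 mcg/mL·h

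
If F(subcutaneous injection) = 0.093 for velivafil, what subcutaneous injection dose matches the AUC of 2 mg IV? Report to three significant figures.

D_subcutaneous = 21.5 mg

For equal systemic exposure: F × D_ev = D_iv
D_ev = D_iv / F = 2 / 0.093 = 21.5054 mg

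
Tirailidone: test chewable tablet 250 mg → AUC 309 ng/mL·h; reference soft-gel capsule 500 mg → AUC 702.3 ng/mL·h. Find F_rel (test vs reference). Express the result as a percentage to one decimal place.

F_rel = 88.0%

F_rel = (AUC_test/D_test) / (AUC_ref/D_ref)
      = (309/250) / (702.3/500)
      = 1.236 / 1.4046 = 0.8800 = 88.00%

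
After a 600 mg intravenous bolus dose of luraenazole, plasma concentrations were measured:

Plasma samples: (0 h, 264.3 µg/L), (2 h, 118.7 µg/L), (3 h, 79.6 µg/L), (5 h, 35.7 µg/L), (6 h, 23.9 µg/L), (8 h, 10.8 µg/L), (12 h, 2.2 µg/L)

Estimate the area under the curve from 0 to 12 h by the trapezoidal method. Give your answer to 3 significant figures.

AUC = 688 µg/L·h

Trapezoidal AUC_0→12:
  [0→2]: (264.3+118.7)/2 × 2 = 383.0
  [2→3]: (118.7+79.6)/2 × 1 = 99.15
  [3→5]: (79.6+35.7)/2 × 2 = 115.3
  [5→6]: (35.7+23.9)/2 × 1 = 29.8
  [6→8]: (23.9+10.8)/2 × 2 = 34.7
  [8→12]: (10.8+2.2)/2 × 4 = 26.0
  Sum = 687.95 µg/L·h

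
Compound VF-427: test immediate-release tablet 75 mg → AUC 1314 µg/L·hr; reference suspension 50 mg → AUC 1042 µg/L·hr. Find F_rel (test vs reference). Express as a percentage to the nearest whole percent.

F_rel = 84%

F_rel = (AUC_test/D_test) / (AUC_ref/D_ref)
      = (1314/75) / (1042/50)
      = 17.52 / 20.84 = 0.8407 = 84.07%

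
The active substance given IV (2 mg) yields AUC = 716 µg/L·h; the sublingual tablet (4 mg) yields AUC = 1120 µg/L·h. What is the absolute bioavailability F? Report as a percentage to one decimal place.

F = 78.2%

F = (AUC_ev / D_ev) / (AUC_iv / D_iv)
  = (1120/4) / (716/2)
  = 280 / 358 = 0.7821
  = 78.21%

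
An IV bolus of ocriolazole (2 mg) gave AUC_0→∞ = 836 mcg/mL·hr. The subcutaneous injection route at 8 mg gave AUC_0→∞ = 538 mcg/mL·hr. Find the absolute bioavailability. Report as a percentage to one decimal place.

F = (AUC_ev / D_ev) / (AUC_iv / D_iv)
  = (538/8) / (836/2)
  = 67.25 / 418 = 0.1609
  = 16.09%

F = 16.1%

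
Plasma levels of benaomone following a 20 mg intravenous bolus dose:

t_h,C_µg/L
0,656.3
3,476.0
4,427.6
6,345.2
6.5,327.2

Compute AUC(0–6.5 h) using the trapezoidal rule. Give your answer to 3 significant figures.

Trapezoidal AUC_0→6.5:
  [0→3]: (656.3+476.0)/2 × 3 = 1698.45
  [3→4]: (476.0+427.6)/2 × 1 = 451.8
  [4→6]: (427.6+345.2)/2 × 2 = 772.8
  [6→6.5]: (345.2+327.2)/2 × 0.5 = 168.1
  Sum = 3091.15 µg/L·h

AUC = 3090 µg/L·h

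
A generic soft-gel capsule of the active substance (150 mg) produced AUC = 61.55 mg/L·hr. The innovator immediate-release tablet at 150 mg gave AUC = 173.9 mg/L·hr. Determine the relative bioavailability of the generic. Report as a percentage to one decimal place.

F_rel = (AUC_test/D_test) / (AUC_ref/D_ref)
      = (61.55/150) / (173.9/150)
      = 0.410333 / 1.15933 = 0.3539 = 35.39%

F_rel = 35.4%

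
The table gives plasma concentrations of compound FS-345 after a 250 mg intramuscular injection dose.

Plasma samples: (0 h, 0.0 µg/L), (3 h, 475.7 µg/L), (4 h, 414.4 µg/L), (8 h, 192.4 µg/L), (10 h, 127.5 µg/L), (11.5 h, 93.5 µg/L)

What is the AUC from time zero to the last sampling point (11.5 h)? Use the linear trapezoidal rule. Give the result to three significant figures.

Trapezoidal AUC_0→11.5:
  [0→3]: (0.0+475.7)/2 × 3 = 713.55
  [3→4]: (475.7+414.4)/2 × 1 = 445.05
  [4→8]: (414.4+192.4)/2 × 4 = 1213.6
  [8→10]: (192.4+127.5)/2 × 2 = 319.9
  [10→11.5]: (127.5+93.5)/2 × 1.5 = 165.75
  Sum = 2857.85 µg/L·h

AUC = 2860 µg/L·h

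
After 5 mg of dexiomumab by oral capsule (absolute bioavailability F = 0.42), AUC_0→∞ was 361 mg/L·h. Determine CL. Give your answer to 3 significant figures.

CL = F × Dose / AUC_0→∞
   = 0.42 × 5 / 361 = 0.00581717 L/h

CL = 0.00582 L/h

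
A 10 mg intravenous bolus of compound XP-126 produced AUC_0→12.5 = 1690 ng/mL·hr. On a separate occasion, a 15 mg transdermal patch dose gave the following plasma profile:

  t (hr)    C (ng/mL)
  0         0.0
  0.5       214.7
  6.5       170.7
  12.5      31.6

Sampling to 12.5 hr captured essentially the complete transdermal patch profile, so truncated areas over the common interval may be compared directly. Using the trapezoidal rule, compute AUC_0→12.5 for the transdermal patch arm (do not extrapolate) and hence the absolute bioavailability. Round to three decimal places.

Trapezoidal AUC_0→12.5 (transdermal patch):
  [0→0.5]: (0.0+214.7)/2 × 0.5 = 53.675
  [0.5→6.5]: (214.7+170.7)/2 × 6 = 1156.2
  [6.5→12.5]: (170.7+31.6)/2 × 6 = 606.9
  Sum = 1816.775 ng/mL·hr
F = (AUC_ev/D_ev)/(AUC_iv/D_iv) = (1816.775/15)/(1690/10) = 121.118/169 = 0.7167

F = 0.717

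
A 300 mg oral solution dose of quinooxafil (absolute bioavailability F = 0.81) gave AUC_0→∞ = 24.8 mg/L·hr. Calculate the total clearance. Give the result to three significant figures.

CL = 9.80 L/hr

CL = F × Dose / AUC_0→∞
   = 0.81 × 300 / 24.8 = 9.79839 L/hr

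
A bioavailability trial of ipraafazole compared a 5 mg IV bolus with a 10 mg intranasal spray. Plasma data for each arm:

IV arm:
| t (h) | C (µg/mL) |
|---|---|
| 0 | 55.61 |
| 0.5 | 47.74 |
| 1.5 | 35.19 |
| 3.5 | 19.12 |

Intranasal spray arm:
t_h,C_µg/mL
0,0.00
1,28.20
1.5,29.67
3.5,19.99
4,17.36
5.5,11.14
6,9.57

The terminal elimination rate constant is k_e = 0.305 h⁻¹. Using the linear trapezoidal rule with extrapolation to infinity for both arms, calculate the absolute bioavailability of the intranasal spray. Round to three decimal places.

F = 0.395

Trapezoidal AUC_0→3.5 (IV):
  [0→0.5]: (55.61+47.74)/2 × 0.5 = 25.8375
  [0.5→1.5]: (47.74+35.19)/2 × 1 = 41.465
  [1.5→3.5]: (35.19+19.12)/2 × 2 = 54.31
  Sum = 121.6125 µg/mL·h
IV tail: 19.12/0.305 = 62.689; AUC_iv,0→∞ = 121.6125 + 62.689 = 184.3015 µg/mL·h
Trapezoidal AUC_0→6 (intranasal spray):
  [0→1]: (0.00+28.20)/2 × 1 = 14.1
  [1→1.5]: (28.20+29.67)/2 × 0.5 = 14.4675
  [1.5→3.5]: (29.67+19.99)/2 × 2 = 49.66
  [3.5→4]: (19.99+17.36)/2 × 0.5 = 9.3375
  [4→5.5]: (17.36+11.14)/2 × 1.5 = 21.375
  [5.5→6]: (11.14+9.57)/2 × 0.5 = 5.1775
  Sum = 114.1175 µg/mL·h
intranasal spray tail: 9.57/0.305 = 31.377; AUC_ev,0→∞ = 114.1175 + 31.377 = 145.4945 µg/mL·h
F = (AUC_ev/D_ev)/(AUC_iv/D_iv) = (145.4945/10)/(184.3015/5) = 14.54945/36.8603 = 0.3947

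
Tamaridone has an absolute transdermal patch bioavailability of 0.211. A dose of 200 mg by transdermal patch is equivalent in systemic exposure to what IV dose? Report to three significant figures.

Systemic exposure from an extravascular dose = F × D_ev, so the equivalent IV dose is F × D_ev.
D_iv = F × D_ev = 0.211 × 200 = 42.2 mg

D_iv = 42.2 mg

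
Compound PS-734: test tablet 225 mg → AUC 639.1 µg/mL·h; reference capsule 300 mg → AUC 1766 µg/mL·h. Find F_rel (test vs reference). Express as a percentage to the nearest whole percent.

F_rel = 48%

F_rel = (AUC_test/D_test) / (AUC_ref/D_ref)
      = (639.1/225) / (1766/300)
      = 2.84044 / 5.88667 = 0.4825 = 48.25%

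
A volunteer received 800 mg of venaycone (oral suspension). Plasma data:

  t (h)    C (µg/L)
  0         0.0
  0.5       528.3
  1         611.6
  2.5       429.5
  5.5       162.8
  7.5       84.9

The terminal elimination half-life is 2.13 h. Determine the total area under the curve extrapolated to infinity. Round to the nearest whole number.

Trapezoidal AUC_0→7.5:
  [0→0.5]: (0.0+528.3)/2 × 0.5 = 132.075
  [0.5→1]: (528.3+611.6)/2 × 0.5 = 284.975
  [1→2.5]: (611.6+429.5)/2 × 1.5 = 780.825
  [2.5→5.5]: (429.5+162.8)/2 × 3 = 888.45
  [5.5→7.5]: (162.8+84.9)/2 × 2 = 247.7
  Sum = 2334.025 µg/L·h
k_e = ln2 / t½ = 0.693147 / 2.13 = 0.3254 h^-1
Extrapolated tail: C_last / k_e = 84.9 / 0.3254 = 260.910
AUC_0→∞ = 2334.025 + 260.910 = 2594.935 µg/L·h

AUC = 2595 µg/L·h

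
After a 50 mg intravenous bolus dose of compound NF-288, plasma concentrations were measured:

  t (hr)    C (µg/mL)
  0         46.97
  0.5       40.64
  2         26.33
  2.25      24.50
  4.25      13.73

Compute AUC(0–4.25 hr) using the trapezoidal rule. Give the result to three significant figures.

AUC = 117 µg/mL·hr

Trapezoidal AUC_0→4.25:
  [0→0.5]: (46.97+40.64)/2 × 0.5 = 21.9025
  [0.5→2]: (40.64+26.33)/2 × 1.5 = 50.2275
  [2→2.25]: (26.33+24.50)/2 × 0.25 = 6.35375
  [2.25→4.25]: (24.50+13.73)/2 × 2 = 38.23
  Sum = 116.71375 µg/mL·hr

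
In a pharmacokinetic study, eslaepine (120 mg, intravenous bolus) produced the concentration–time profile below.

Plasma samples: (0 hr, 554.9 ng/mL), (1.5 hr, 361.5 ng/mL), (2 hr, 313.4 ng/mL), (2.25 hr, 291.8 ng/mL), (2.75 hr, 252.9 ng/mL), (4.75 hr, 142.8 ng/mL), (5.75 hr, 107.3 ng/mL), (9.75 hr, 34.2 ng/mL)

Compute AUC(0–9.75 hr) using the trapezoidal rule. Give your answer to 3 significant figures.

AUC = 1870 ng/mL·hr

Trapezoidal AUC_0→9.75:
  [0→1.5]: (554.9+361.5)/2 × 1.5 = 687.3
  [1.5→2]: (361.5+313.4)/2 × 0.5 = 168.725
  [2→2.25]: (313.4+291.8)/2 × 0.25 = 75.65
  [2.25→2.75]: (291.8+252.9)/2 × 0.5 = 136.175
  [2.75→4.75]: (252.9+142.8)/2 × 2 = 395.7
  [4.75→5.75]: (142.8+107.3)/2 × 1 = 125.05
  [5.75→9.75]: (107.3+34.2)/2 × 4 = 283.0
  Sum = 1871.6 ng/mL·hr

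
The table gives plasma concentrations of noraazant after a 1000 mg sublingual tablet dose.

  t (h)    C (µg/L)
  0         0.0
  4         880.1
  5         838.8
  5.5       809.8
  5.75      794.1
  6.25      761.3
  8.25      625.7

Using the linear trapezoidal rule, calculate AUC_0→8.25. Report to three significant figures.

Trapezoidal AUC_0→8.25:
  [0→4]: (0.0+880.1)/2 × 4 = 1760.2
  [4→5]: (880.1+838.8)/2 × 1 = 859.45
  [5→5.5]: (838.8+809.8)/2 × 0.5 = 412.15
  [5.5→5.75]: (809.8+794.1)/2 × 0.25 = 200.4875
  [5.75→6.25]: (794.1+761.3)/2 × 0.5 = 388.85
  [6.25→8.25]: (761.3+625.7)/2 × 2 = 1387.0
  Sum = 5008.1375 µg/L·h

AUC = 5010 µg/L·h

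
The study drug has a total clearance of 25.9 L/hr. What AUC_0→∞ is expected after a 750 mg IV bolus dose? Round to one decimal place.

AUC_0→∞ = Dose_iv / CL
        = 750 / 25.9 = 28.9575 mg/L·hr

AUC = 29.0 mg/L·hr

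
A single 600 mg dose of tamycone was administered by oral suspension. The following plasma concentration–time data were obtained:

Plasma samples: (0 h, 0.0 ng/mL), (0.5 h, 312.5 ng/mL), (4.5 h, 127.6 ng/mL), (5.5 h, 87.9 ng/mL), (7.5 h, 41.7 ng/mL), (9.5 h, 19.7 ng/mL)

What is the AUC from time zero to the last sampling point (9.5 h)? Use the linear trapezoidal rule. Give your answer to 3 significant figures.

Trapezoidal AUC_0→9.5:
  [0→0.5]: (0.0+312.5)/2 × 0.5 = 78.125
  [0.5→4.5]: (312.5+127.6)/2 × 4 = 880.2
  [4.5→5.5]: (127.6+87.9)/2 × 1 = 107.75
  [5.5→7.5]: (87.9+41.7)/2 × 2 = 129.6
  [7.5→9.5]: (41.7+19.7)/2 × 2 = 61.4
  Sum = 1257.075 ng/mL·h

AUC = 1260 ng/mL·h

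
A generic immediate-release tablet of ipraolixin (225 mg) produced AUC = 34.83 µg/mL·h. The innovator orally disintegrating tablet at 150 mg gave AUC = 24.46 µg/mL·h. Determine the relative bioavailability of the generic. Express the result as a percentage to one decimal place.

F_rel = 94.9%

F_rel = (AUC_test/D_test) / (AUC_ref/D_ref)
      = (34.83/225) / (24.46/150)
      = 0.1548 / 0.163067 = 0.9493 = 94.93%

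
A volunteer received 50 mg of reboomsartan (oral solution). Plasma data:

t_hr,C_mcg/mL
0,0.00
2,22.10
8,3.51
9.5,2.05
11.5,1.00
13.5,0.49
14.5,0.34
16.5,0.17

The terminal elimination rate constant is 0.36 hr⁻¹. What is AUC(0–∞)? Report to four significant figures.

AUC = 109.0 mcg/mL·hr

Trapezoidal AUC_0→16.5:
  [0→2]: (0.00+22.10)/2 × 2 = 22.1
  [2→8]: (22.10+3.51)/2 × 6 = 76.83
  [8→9.5]: (3.51+2.05)/2 × 1.5 = 4.17
  [9.5→11.5]: (2.05+1.00)/2 × 2 = 3.05
  [11.5→13.5]: (1.00+0.49)/2 × 2 = 1.49
  [13.5→14.5]: (0.49+0.34)/2 × 1 = 0.415
  [14.5→16.5]: (0.34+0.17)/2 × 2 = 0.51
  Sum = 108.565 mcg/mL·hr
Extrapolated tail: C_last / k_e = 0.17 / 0.36 = 0.472
AUC_0→∞ = 108.565 + 0.472 = 109.037 mcg/mL·hr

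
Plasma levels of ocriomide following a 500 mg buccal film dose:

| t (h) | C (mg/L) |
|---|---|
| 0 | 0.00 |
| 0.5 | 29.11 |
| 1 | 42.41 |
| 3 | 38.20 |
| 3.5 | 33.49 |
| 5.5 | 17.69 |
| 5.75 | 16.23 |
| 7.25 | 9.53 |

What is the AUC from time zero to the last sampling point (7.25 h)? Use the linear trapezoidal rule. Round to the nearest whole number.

AUC = 198 mg/L·h

Trapezoidal AUC_0→7.25:
  [0→0.5]: (0.00+29.11)/2 × 0.5 = 7.2775
  [0.5→1]: (29.11+42.41)/2 × 0.5 = 17.88
  [1→3]: (42.41+38.20)/2 × 2 = 80.61
  [3→3.5]: (38.20+33.49)/2 × 0.5 = 17.9225
  [3.5→5.5]: (33.49+17.69)/2 × 2 = 51.18
  [5.5→5.75]: (17.69+16.23)/2 × 0.25 = 4.24
  [5.75→7.25]: (16.23+9.53)/2 × 1.5 = 19.32
  Sum = 198.43 mg/L·h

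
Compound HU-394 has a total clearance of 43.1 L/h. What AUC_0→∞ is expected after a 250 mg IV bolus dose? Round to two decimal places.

AUC_0→∞ = Dose_iv / CL
        = 250 / 43.1 = 5.80046 mg/L·h

AUC = 5.80 mg/L·h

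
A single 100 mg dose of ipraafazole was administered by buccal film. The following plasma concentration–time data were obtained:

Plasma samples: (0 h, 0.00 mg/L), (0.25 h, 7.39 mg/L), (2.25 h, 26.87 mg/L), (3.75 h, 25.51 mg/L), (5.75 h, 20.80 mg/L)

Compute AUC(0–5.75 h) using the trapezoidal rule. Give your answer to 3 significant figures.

Trapezoidal AUC_0→5.75:
  [0→0.25]: (0.00+7.39)/2 × 0.25 = 0.92375
  [0.25→2.25]: (7.39+26.87)/2 × 2 = 34.26
  [2.25→3.75]: (26.87+25.51)/2 × 1.5 = 39.285
  [3.75→5.75]: (25.51+20.80)/2 × 2 = 46.31
  Sum = 120.77875 mg/L·h

AUC = 121 mg/L·h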